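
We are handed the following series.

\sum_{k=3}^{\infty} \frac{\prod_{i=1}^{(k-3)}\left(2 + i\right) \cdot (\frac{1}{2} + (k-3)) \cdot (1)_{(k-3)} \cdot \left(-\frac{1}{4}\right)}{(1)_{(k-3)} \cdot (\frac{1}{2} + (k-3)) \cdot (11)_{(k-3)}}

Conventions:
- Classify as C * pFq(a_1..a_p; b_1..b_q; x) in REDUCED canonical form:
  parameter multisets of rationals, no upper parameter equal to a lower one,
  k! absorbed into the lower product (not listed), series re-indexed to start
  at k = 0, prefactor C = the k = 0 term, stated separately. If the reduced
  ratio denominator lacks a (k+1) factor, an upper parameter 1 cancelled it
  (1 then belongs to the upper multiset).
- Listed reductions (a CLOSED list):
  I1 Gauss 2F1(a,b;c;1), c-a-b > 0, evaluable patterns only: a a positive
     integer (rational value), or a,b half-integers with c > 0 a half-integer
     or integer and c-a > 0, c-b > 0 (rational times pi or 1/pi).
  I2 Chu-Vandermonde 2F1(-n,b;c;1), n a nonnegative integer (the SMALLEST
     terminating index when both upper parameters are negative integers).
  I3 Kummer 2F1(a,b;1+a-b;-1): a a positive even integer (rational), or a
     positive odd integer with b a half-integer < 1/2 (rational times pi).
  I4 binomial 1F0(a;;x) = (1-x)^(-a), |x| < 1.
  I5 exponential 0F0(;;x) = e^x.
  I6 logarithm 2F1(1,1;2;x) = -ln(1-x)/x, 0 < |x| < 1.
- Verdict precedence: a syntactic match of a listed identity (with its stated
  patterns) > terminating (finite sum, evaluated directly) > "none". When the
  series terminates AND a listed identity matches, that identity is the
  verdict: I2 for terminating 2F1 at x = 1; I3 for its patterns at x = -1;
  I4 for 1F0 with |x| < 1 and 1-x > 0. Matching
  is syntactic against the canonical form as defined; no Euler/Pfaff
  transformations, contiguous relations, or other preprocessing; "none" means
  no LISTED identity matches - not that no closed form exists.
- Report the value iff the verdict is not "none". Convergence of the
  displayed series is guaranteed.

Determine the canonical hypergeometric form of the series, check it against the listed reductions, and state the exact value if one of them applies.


With C = -\frac{1}{4}: the canonical form is 2F1(1, 3; 11; 1). Verdict at x = 1: the Gauss summation I1 matches (x = 1: the Gamma ratio telescopes since c-a-b = 7 > 0 and a = 1 in Z>0). Exact value: -\frac{5}{14}.

Key observation: t_0 being -\frac{1}{4}, (1)_k (prefactor -1/4) is k! itself.
Consecutive-term ratio: r(k) = 1 * (k+1) (k+3) / [(k+11) (k+1)] - rational in k, leading ratio 1; with t_0 = -\frac{1}{4}, classification follows.


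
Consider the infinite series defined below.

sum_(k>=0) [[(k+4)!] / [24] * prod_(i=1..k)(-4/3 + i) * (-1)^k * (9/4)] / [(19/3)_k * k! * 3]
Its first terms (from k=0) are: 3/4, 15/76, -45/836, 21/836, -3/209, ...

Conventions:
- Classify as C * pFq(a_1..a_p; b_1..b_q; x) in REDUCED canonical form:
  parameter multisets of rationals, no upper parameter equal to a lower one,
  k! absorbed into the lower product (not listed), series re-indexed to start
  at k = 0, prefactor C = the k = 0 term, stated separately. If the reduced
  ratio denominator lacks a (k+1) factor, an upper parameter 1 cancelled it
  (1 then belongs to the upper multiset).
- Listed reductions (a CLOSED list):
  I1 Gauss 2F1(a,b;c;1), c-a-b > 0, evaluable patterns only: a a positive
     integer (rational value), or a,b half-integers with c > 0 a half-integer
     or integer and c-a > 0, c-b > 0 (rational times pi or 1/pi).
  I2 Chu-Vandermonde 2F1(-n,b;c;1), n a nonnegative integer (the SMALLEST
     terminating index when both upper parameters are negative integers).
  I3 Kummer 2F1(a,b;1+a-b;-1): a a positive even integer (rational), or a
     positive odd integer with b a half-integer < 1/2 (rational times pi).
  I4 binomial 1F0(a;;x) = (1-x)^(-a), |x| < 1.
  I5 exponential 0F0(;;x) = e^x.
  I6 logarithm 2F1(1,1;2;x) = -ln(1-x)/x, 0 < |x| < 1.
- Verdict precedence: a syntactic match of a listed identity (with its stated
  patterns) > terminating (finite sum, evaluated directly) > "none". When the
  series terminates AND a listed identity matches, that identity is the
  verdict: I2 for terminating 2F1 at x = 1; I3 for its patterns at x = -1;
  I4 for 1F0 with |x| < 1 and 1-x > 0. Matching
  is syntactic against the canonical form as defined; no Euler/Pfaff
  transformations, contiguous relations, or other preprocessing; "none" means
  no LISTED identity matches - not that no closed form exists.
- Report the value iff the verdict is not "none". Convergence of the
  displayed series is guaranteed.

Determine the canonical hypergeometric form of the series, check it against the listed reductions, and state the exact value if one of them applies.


Key observation: with t_0 = 3/4, the constant factors (C = 3/4) combine into one prefactor.
Step ratio: r(k) = (-1) * (k-1/3) (k+5) / [(k+19/3) (k+1)] - poly over poly, x = (-1) from leading terms; C = 3/4 at k = 0.

At argument -1: a 2F1 with upper {-1/3, 5}, lower {19/3}, scaled by C = 3/4. Verdict: none. A 2F1 with upper {-1/3, 5} fits none of I1-I6 at x = -1; the sum runs forever.


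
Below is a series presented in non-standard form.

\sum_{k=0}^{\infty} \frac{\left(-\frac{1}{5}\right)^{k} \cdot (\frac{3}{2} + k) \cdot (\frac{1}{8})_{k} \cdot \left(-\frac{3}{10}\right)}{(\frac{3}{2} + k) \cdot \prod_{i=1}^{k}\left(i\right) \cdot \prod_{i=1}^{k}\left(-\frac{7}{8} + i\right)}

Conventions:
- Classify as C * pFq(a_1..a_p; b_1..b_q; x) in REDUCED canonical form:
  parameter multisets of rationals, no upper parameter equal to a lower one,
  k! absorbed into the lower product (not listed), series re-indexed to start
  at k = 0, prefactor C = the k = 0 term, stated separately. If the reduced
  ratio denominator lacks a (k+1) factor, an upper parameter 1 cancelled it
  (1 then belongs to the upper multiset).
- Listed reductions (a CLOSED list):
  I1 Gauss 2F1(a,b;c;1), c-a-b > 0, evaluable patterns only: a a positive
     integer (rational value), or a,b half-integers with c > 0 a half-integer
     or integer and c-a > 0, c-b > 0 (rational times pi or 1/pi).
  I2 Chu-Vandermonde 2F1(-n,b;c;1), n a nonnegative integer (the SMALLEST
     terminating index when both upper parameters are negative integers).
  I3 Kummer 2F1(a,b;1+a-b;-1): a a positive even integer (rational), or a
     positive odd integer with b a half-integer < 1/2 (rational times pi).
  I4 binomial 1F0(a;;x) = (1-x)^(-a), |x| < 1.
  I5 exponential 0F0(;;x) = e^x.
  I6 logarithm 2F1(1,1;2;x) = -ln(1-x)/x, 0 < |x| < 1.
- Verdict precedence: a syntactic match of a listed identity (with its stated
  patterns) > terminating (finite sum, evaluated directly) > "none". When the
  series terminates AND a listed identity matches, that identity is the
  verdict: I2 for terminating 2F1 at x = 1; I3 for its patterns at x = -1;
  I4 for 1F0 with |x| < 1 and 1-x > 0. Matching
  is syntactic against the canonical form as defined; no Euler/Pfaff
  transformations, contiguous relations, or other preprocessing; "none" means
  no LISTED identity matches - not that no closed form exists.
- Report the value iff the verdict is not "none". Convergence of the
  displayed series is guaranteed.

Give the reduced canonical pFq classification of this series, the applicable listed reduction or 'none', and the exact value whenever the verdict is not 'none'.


Classification (C = -\frac{3}{10}): 0F0 with upper {-}, lower {-}, argument x = -\frac{1}{5}. Verdict (x = -\frac{1}{5}): exponential (I5) applies (the 0F0 exponential series at x = -\frac{1}{5}). Exact value: \left(-\frac{3}{10}\right) \cdot e^{-\frac{1}{5}}.

First insight: t_0 being -\frac{3}{10}, the product of the first k integers (C = -3/10, x = -1/5) is k!.
Consecutive-term ratio: r(k) = -\frac{1}{5} * 1 / [(k+1)] - rational in k, leading ratio -\frac{1}{5}; with t_0 = -\frac{3}{10}, classification follows.


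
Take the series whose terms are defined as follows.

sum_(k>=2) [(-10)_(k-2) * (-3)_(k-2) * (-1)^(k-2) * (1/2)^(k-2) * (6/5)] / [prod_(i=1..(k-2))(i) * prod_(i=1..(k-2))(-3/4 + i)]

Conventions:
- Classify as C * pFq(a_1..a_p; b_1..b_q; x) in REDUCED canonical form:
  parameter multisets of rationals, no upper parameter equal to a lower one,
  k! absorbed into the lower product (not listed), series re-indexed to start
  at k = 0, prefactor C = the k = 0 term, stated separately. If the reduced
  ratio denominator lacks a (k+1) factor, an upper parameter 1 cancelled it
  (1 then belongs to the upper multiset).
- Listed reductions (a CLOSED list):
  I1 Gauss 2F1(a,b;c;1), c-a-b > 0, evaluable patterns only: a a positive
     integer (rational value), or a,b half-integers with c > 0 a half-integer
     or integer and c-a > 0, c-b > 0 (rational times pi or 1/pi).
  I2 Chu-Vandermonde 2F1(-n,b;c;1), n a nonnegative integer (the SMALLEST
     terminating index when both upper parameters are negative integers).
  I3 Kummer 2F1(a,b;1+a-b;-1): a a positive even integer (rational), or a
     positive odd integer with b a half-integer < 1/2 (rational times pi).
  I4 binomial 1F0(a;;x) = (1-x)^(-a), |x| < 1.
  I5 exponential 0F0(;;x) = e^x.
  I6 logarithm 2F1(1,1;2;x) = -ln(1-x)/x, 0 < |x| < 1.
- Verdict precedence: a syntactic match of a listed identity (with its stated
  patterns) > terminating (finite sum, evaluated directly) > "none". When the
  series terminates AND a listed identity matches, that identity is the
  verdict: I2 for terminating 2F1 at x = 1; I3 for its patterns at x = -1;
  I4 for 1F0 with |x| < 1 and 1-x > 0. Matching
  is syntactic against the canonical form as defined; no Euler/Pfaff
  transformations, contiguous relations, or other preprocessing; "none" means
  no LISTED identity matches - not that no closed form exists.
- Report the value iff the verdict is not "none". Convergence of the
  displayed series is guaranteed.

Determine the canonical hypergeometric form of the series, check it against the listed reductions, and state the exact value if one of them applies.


Canonical form: C = 6/5 times 2F1 with upper {-10, -3}, lower {1/4}, x = -1/2. Verdict: terminating - upper parameter -3 makes this a finite sum (last index 3), evaluated exactly. Sum: 174/5.

The tell: with t_0 = 6/5, the lower running product (C = 6/5, x = -1/2) is a rising factorial.
Consecutive-term ratio: r(k) = (-1/2) * (k-10) (k-3) / [(k+1/4) (k+1)] - rational in k. x = (-1/2); t_0 = 6/5; negate the roots.


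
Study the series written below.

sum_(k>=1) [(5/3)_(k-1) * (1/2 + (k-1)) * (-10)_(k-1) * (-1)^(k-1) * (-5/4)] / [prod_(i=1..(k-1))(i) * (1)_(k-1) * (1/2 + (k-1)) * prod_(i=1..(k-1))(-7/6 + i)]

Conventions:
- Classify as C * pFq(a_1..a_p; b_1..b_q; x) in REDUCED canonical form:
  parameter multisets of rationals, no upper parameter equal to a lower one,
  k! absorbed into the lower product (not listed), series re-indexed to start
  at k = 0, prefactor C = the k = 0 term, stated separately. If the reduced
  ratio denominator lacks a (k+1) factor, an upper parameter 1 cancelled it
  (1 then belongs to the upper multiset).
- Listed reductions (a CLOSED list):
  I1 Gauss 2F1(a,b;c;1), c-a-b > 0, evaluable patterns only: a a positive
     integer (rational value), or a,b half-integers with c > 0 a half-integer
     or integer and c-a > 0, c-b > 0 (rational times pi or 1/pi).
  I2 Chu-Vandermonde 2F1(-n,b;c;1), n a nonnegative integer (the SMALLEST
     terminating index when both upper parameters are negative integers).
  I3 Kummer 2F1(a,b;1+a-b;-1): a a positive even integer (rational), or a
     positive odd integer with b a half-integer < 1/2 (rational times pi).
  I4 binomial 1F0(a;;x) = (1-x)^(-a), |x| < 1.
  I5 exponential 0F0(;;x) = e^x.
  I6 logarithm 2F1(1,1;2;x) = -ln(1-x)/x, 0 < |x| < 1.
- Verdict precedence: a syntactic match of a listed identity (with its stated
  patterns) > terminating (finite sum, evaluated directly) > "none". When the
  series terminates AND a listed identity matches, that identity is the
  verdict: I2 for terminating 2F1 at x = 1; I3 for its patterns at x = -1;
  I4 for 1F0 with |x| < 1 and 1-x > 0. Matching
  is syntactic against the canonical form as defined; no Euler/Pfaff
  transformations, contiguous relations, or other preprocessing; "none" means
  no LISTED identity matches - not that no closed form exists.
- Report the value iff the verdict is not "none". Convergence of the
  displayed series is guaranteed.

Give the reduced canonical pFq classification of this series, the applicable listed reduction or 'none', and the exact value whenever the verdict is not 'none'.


The series (x = -1) is 2F2: upper {-10, 5/3}, lower {-1/6, 1}, prefactor -5/4. Verdict: terminating. (-10)_k vanishes past k = 10, leaving a 11-term sum, computed directly. Sum: 6235016399265397/1459159895340.

Structural cue: t_0 being -5/4, the lower running product (C = -5/4, x = -1) is a rising factorial.
Step ratio: r(k) = (-1) * (k-10) (k+5/3) / [(k-1/6) (k+1) (k+1)] - rational in k. x = (-1); t_0 = -5/4; negate the roots.


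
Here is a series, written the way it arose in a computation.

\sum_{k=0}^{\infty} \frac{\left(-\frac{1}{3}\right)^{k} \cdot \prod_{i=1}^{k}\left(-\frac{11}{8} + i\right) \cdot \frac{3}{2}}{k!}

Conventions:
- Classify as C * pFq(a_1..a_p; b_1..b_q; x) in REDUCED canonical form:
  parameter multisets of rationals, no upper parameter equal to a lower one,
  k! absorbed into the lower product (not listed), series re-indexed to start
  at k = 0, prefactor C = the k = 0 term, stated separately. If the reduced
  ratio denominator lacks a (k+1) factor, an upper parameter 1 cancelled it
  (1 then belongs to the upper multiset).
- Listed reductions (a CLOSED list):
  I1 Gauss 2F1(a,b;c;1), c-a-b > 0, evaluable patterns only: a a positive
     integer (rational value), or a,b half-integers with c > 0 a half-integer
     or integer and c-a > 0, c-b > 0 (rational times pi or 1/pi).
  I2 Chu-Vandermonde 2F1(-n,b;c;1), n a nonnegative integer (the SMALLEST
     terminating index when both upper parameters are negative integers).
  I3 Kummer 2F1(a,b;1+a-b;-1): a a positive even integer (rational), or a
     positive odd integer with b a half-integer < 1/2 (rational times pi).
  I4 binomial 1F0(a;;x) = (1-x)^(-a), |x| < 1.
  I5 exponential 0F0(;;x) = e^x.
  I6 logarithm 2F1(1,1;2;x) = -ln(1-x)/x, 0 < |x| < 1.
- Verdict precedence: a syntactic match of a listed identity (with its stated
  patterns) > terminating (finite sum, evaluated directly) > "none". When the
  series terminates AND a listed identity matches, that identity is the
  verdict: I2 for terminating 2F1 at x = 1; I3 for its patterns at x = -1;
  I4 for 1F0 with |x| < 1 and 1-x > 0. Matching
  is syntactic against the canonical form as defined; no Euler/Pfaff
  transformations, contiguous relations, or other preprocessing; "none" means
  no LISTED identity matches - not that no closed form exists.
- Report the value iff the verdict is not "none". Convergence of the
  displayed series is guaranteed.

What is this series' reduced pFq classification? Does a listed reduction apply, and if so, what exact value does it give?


Classification (C = \frac{3}{2}): 1F0 with upper {-\frac{3}{8}}, lower {-}, argument x = -\frac{1}{3}. Verdict: the I4 binomial reduction applies (the 1F0 binomial series: exponent 3/8, x = -\frac{1}{3}). Value: \frac{3}{2} \cdot \left(\frac{4}{3}\right)^{\frac{3}{8}}.

The tell: with t_0 = \frac{3}{2}, the running product (C = 3/2, x = -1/3) telescopes to a rising factorial.
Adjacent-term ratio: r(k) = -\frac{1}{3} * (k-\frac{3}{8}) / [(k+1)] - rational in k, leading ratio -\frac{1}{3}; with t_0 = \frac{3}{2}, classification follows.


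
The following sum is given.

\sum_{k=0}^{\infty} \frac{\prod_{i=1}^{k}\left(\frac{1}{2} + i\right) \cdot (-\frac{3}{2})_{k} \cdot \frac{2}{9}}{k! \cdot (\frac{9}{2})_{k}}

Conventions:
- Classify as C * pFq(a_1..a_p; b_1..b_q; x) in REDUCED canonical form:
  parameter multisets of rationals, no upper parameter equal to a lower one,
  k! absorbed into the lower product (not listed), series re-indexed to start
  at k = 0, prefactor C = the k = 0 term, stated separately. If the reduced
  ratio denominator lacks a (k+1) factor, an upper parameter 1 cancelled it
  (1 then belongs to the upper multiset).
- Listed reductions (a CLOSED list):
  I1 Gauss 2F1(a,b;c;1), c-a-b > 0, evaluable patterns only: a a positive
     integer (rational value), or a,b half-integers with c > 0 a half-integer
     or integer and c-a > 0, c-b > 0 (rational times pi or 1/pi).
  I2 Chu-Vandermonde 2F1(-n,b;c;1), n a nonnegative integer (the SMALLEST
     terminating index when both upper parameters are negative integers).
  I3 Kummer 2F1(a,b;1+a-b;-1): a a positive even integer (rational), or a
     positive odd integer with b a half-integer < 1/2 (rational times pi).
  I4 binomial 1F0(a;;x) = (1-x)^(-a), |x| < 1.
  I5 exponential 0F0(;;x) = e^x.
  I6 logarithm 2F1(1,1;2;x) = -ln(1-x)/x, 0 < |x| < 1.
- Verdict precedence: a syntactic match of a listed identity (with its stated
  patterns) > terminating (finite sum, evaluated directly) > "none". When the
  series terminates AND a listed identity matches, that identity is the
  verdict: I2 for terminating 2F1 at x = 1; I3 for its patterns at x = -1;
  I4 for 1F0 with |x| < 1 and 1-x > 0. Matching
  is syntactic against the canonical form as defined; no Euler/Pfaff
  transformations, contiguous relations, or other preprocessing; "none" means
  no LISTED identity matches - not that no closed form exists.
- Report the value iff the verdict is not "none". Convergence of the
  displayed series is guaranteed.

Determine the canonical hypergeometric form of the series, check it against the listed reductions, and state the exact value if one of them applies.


x = 1 here; the reduced form reads 2F1, upper {-\frac{3}{2}, \frac{3}{2}}, lower {\frac{9}{2}}, C = \frac{2}{9}. Verdict: the half-integer Gauss pattern (I1) fires (x = 1; upper {-\frac{3}{2}, \frac{3}{2}} half-integers, c = \frac{9}{2} in the evaluable pattern). Its exact value is \frac{245}{6144} \cdot \pi.

First insight: from the first term \frac{2}{9}: the running product (C = 2/9) telescopes to a rising factorial.
Step ratio: r(k) = 1 * (k-\frac{3}{2}) (k+\frac{3}{2}) / [(k+\frac{9}{2}) (k+1)] - poly over poly, x = 1 from leading terms; C = \frac{2}{9} at k = 0.


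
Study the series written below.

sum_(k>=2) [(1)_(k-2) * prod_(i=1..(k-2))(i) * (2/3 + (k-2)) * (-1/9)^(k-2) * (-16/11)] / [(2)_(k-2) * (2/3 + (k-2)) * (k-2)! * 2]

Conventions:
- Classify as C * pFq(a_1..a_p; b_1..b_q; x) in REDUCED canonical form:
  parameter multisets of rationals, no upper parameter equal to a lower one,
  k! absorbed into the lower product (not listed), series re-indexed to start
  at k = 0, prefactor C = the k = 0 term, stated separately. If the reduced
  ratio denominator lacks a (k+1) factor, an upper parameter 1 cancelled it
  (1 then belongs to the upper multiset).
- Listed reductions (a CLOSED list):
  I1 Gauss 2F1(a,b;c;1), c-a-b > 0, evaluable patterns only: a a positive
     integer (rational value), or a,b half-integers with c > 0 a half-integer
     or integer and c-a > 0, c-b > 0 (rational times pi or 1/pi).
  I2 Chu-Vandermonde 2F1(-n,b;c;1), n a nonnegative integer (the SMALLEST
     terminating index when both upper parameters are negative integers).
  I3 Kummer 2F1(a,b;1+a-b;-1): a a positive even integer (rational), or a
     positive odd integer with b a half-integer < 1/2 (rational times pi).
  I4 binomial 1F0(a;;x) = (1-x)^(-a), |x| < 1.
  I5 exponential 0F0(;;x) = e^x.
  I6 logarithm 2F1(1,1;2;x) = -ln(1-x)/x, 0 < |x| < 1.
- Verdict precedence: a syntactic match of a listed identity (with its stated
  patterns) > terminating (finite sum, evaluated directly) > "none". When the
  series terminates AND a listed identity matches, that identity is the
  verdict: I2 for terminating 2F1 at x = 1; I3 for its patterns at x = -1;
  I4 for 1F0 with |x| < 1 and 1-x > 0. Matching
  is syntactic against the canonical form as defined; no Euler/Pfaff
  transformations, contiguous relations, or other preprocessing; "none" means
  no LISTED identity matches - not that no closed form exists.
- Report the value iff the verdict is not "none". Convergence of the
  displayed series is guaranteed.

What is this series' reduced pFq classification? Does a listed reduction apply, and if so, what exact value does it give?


This is -8/11 * 2F1(1, 1; 2; -1/9) in reduced canonical form. Verdict: logarithm (I6) matches (the logarithm: parameters (1,1;2), x = -1/9). Value: (-72/11) * ln(10/9).

Key observation: t_0 being -8/11, striking the common factor k + 2/3 reduces the term (prefactor -8/11).
Term ratio: r(k) = (-1/9) * (k+1) (k+1) / [(k+2) (k+1)] - poly over poly, x = (-1/9) from leading terms; C = -8/11 at k = 0.


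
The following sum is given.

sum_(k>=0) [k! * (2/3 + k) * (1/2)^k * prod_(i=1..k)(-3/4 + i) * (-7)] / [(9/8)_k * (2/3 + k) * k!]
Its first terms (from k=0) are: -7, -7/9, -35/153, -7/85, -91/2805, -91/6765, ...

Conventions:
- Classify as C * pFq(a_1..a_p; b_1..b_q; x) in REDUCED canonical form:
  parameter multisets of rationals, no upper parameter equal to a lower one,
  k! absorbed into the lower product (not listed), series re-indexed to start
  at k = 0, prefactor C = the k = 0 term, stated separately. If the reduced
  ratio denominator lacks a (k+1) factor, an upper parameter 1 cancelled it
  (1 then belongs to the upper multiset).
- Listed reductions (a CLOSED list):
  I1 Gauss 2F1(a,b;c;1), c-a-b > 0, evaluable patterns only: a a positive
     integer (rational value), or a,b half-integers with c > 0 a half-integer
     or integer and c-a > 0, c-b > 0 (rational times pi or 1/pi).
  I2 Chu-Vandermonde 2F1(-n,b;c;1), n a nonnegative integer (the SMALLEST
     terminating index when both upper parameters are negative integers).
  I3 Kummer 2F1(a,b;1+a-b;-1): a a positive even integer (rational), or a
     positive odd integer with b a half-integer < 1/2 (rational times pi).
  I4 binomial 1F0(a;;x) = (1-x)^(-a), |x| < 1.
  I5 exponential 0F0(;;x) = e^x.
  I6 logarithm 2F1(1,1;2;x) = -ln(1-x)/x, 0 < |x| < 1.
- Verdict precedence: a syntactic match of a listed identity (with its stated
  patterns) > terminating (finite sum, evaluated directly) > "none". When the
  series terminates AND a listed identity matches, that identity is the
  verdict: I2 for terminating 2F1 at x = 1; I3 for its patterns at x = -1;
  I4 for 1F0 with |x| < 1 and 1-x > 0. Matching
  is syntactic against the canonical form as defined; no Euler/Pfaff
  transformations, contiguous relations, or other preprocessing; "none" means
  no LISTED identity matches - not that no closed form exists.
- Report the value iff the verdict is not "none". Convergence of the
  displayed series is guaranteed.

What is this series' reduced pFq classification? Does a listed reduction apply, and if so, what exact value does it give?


The tell: from the first term -7: the factorial ratio (C = -7, x = 1/2) (k+a-1)!/(a-1)! is a rising factorial (a)_k.
Consecutive-term ratio: r(k) = (1/2) * (k+1/4) (k+1) / [(k+9/8) (k+1)] - rational; roots negated = parameters, x = (1/2), C = -7.

The series (x = 1/2) is 2F1: upper {1/4, 1}, lower {9/8}, prefactor -7. Verdict: no listed reduction: x = 1/2 and upper {1/4, 1} fail every I1-I6 pattern.


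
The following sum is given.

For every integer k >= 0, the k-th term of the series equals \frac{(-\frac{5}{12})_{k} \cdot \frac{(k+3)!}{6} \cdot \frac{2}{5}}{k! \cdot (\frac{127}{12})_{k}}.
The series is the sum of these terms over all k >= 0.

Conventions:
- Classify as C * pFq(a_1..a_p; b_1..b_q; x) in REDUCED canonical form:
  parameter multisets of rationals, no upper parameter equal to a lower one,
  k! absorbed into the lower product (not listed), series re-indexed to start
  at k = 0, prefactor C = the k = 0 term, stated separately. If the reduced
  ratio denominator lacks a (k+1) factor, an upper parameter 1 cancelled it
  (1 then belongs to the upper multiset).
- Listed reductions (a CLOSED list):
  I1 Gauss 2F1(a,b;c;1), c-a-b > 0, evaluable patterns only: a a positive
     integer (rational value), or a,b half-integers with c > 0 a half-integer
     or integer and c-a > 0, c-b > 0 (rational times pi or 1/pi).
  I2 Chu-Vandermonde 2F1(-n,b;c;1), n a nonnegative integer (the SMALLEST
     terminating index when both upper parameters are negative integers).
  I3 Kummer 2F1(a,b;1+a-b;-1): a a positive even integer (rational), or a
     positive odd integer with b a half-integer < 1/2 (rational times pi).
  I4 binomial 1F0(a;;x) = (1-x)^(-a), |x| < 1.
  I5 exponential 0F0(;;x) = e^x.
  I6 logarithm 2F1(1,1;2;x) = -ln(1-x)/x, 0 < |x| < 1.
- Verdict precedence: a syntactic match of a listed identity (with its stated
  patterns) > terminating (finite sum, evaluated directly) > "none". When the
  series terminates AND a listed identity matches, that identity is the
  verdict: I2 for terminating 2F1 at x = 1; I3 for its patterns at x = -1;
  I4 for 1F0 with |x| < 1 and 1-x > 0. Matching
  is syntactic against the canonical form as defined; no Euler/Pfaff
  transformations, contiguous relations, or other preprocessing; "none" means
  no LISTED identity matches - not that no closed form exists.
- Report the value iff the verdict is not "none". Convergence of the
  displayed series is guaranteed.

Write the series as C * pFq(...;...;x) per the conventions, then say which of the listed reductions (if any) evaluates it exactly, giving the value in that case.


With C = \frac{2}{5}: the canonical form is 2F1(-\frac{5}{12}, 4; \frac{127}{12}; 1). Verdict: the Gauss summation I1 fires (x = 1: the Gamma ratio telescopes since c-a-b = 7 > 0 and a = 4 in Z>0). Value: \frac{2432963}{7464960}.

Key step: t_0 = \frac{2}{5} here, and the factorial ratio (C = 2/5, x = 1) (k+a-1)!/(a-1)! is a rising factorial (a)_k.
Ratio: r(k) = 1 * (k-\frac{5}{12}) (k+4) / [(k+\frac{127}{12}) (k+1)] - rational; roots negated = parameters, x = 1, C = \frac{2}{5}.


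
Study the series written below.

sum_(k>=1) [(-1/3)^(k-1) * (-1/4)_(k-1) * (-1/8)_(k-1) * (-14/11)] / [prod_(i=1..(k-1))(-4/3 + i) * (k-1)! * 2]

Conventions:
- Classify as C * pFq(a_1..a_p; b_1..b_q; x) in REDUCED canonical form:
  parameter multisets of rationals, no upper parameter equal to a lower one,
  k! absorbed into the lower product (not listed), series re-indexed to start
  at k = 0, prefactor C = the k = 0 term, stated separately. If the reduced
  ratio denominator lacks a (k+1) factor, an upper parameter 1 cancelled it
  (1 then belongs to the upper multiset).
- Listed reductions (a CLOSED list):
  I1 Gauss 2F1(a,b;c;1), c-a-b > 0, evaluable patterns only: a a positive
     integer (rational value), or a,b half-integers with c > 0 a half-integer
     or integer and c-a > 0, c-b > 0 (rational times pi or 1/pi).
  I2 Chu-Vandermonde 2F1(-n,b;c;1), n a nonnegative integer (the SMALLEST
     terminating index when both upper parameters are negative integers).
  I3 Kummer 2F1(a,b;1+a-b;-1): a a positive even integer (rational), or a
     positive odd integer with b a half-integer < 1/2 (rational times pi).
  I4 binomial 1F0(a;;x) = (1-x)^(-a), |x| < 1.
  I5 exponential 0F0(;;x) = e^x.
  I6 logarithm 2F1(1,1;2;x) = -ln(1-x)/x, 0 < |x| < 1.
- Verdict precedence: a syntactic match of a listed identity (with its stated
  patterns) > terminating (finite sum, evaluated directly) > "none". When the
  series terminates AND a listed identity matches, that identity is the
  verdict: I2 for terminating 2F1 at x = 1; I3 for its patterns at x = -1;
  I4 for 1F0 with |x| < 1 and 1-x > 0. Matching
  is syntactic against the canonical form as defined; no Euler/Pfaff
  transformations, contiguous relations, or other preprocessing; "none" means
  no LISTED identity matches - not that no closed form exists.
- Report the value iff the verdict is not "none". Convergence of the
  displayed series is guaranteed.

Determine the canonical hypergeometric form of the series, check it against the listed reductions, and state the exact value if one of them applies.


Classification (C = -7/11): 2F1 with upper {-1/4, -1/8}, lower {-1/3}, argument x = -1/3. Verdict: none - this 2F1 at x = -1/3 matches no listed pattern, and upper {-1/4, -1/8} holds no stopper.

The tell: t_0 = -7/11 here, and the constant factors (C = -7/11, x = -1/3) combine into one prefactor.
Adjacent-term ratio: r(k) = (-1/3) * (k-1/4) (k-1/8) / [(k-1/3) (k+1)] - poly over poly, x = (-1/3) from leading terms; C = -7/11 at k = 0.


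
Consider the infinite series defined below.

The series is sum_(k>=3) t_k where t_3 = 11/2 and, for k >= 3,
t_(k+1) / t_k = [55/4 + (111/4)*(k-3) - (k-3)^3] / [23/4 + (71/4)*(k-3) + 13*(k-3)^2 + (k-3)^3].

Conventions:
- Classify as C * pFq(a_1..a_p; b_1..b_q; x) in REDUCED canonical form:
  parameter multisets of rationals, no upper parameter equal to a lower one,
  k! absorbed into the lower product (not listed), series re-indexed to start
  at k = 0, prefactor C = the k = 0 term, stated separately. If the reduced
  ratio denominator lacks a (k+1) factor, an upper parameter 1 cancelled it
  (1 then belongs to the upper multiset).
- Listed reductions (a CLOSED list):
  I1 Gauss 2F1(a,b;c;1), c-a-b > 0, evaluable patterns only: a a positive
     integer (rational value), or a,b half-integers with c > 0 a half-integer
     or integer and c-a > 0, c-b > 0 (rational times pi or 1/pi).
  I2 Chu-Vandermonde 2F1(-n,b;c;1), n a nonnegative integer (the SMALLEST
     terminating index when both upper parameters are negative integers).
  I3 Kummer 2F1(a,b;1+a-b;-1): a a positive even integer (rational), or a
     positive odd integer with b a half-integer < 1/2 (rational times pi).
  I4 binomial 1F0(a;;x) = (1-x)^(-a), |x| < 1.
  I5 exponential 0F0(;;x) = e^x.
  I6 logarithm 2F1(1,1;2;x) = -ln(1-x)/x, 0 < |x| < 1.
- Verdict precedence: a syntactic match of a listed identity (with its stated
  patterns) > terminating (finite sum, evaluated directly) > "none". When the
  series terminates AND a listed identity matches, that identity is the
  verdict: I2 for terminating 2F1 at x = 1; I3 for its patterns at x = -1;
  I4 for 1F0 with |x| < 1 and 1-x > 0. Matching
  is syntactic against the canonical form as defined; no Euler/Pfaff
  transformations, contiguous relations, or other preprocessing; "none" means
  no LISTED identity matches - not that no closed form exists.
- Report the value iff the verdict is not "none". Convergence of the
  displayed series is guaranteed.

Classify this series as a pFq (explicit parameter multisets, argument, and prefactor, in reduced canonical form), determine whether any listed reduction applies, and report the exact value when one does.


Canonical form: C = 11/2 times 2F1 with upper {-11/2, 5}, lower {23/2}, x = -1. Verdict: the Kummer evaluation I3 fires (x = -1; c = 23/2 equals 1+a-b for upper {-11/2, 5}: listed pattern). Value: (480134655/33554432) * pi.

First insight: from the first term 11/2: the ratio is unreduced: k + 1/2 divides both sides (prefactor 11/2).
Ratio: r(k) = (-1) * (k-11/2) (k+5) / [(k+23/2) (k+1)] ; factor over Q: parameters, x = (-1), and C = 11/2.


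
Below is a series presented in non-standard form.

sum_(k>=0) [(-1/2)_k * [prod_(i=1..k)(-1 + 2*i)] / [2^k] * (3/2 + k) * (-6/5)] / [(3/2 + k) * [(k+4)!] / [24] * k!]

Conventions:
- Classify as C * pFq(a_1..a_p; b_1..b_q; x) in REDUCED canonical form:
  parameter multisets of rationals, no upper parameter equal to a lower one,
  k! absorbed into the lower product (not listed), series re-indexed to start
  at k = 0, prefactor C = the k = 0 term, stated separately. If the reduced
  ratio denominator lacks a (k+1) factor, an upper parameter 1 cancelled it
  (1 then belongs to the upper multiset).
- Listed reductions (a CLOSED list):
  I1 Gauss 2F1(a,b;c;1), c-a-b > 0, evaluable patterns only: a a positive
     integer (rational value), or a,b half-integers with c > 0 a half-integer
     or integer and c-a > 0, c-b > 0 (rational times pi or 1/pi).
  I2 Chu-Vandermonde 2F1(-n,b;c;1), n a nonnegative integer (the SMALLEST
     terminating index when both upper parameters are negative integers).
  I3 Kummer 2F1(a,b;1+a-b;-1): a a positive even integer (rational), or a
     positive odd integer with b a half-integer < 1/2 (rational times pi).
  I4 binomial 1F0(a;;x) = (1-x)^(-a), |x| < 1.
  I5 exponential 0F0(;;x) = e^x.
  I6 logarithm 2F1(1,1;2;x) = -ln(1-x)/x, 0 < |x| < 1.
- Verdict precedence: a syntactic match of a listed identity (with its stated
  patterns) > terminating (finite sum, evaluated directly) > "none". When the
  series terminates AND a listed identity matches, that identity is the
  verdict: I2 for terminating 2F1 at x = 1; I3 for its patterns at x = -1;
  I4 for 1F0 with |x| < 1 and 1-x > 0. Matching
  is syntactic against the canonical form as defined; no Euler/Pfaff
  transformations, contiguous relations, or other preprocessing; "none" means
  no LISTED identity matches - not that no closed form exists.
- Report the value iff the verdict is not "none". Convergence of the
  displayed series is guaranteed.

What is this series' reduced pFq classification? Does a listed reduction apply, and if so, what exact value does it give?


The series (x = 1) is 2F1: upper {-1/2, 1/2}, lower {5}, prefactor -6/5. Verdict: Gauss (I1, half-integer pattern) applies (x = 1; upper {-1/2, 1/2} half-integers, c = 5 in the evaluable pattern). Exact value: (-65536/18375) / pi.

Key observation: t_0 = -6/5 here, and the denominator's factorial ratio (C = -6/5, x = 1) is a lower Pochhammer.
Ratio: r(k) = 1 * (k-1/2) (k+1/2) / [(k+5) (k+1)] ; factor over Q: parameters, x = 1, and C = -6/5.


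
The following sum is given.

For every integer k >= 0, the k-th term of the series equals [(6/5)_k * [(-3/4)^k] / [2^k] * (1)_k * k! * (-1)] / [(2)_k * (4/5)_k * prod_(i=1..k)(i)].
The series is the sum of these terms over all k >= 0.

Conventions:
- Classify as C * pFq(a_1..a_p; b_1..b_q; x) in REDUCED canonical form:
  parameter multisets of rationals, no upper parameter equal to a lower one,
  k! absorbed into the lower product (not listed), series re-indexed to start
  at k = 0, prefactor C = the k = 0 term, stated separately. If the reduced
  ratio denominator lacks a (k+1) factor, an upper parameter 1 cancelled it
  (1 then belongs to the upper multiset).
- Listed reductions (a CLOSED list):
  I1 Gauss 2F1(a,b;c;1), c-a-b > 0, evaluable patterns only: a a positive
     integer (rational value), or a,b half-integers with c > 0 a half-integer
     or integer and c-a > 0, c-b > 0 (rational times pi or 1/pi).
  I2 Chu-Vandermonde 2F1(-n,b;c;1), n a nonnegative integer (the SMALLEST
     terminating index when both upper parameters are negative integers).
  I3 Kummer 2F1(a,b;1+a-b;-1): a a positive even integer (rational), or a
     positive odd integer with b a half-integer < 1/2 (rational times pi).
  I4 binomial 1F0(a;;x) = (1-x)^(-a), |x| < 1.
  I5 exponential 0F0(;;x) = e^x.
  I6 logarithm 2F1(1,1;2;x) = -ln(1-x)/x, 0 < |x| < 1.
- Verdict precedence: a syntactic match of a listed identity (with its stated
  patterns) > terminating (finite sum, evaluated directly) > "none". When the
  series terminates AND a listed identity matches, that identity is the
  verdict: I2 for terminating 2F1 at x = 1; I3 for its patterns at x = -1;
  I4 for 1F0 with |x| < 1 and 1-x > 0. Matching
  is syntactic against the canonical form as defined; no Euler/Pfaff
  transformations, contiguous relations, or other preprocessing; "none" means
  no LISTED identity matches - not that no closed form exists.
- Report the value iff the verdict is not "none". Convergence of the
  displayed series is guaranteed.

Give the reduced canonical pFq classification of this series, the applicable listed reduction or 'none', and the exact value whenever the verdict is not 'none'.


At argument -3/8: a 3F2 with upper {1, 1, 6/5}, lower {4/5, 2}, scaled by C = -1. Verdict: none. No listed pattern accepts 3F2(1, 1, 6/5; 4/5, 2; -3/8).

Structural cue: from the first term -1: the product of the first k integers (prefactor -1) is k!.
Ratio: r(k) = (-3/8) * (k+1) (k+1) (k+6/5) / [(k+4/5) (k+2) (k+1)] - rational in k. x = (-3/8); t_0 = -1; negate the roots.


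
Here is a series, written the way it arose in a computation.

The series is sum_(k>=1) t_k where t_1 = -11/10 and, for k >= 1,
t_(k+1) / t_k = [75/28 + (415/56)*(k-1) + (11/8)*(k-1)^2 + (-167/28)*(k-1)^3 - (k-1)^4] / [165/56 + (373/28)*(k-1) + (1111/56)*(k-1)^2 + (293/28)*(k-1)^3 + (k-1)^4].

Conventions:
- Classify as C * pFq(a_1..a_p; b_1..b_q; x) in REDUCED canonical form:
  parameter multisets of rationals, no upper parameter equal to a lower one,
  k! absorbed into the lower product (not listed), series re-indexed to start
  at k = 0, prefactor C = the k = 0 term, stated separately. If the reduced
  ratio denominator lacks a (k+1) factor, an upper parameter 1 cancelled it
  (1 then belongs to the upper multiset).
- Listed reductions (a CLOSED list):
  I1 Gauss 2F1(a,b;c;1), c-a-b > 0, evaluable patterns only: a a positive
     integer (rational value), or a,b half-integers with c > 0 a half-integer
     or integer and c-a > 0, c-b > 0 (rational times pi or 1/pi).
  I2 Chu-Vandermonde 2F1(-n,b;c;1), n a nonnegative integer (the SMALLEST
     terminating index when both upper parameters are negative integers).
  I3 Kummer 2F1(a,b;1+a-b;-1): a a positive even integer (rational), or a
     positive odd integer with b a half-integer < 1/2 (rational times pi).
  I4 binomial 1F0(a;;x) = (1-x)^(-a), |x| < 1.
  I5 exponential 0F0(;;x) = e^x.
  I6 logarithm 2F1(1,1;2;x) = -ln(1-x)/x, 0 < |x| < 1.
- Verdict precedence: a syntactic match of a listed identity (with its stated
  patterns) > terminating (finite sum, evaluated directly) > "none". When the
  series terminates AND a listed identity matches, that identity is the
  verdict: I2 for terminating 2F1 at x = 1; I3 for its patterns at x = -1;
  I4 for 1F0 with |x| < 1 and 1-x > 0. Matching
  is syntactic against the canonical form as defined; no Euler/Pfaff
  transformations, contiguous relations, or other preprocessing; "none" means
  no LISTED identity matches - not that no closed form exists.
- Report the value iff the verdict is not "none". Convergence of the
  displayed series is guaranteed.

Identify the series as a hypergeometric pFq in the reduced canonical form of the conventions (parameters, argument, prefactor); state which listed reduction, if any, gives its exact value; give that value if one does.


x = -1 here; the reduced form reads 2F1, upper {-5/4, 6}, lower {33/4}, C = -11/10. Verdict at x = -1: Kummer's theorem (I3) matches (x = -1; c = 33/4 equals 1+a-b for upper {-5/4, 6}: listed pattern). Its exact value is -2233/1024.

Structural cue: x = (-1) and factor the ratio over Q (prefactor -11/10): negated roots = parameters.
Ratio: r(k) = (-1) * (k-5/4) (k+6) / [(k+33/4) (k+1)] - rational in k, leading ratio (-1); with t_0 = -11/10, classification follows.


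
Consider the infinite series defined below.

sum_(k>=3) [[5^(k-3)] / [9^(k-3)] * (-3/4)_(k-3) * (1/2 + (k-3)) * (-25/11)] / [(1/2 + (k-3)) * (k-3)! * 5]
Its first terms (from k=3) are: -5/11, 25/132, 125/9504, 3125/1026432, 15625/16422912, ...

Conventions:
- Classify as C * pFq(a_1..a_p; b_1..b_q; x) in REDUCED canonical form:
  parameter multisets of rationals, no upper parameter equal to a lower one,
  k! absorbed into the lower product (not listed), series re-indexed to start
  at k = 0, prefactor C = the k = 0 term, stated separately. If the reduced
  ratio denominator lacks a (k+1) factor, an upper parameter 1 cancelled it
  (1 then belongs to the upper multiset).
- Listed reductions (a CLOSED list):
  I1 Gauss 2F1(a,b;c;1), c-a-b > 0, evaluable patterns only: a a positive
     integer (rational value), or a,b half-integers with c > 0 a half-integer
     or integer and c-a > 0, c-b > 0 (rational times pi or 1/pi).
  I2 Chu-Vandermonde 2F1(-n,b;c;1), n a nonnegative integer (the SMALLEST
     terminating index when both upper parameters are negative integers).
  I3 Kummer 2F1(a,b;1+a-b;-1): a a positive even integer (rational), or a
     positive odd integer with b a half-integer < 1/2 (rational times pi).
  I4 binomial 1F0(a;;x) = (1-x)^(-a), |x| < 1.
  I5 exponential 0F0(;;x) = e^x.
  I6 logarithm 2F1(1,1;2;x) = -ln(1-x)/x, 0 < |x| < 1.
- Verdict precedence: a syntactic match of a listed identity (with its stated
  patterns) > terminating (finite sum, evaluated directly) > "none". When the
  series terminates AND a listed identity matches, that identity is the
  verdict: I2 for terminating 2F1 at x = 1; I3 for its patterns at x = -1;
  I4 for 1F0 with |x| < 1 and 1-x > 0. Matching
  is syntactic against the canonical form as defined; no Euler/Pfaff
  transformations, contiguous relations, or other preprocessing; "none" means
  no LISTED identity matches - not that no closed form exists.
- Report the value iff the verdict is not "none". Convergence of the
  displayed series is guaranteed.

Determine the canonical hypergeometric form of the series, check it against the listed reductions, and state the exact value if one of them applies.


Prefactor -5/11, argument 5/9: 1F0 with upper {-3/4} over lower {-}. Verdict (x = 5/9): the binomial series (I4) applies (the 1F0 binomial series: exponent 3/4, x = 5/9). Hence: (-5/11) * (4/9)^(3/4).

First insight: with t_0 = -5/11, the two geometric factors (C = -5/11, x = 5/9) combine into one argument.
Adjacent-term ratio: r(k) = (5/9) * (k-3/4) / [(k+1)] - rational in k, leading ratio (5/9); with t_0 = -5/11, classification follows.
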